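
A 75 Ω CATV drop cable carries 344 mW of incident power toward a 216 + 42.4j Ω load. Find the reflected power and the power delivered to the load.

|Γ| = |(141 + j42.4)/(291 + j42.4)| = 0.501
|Γ|² = 0.251
P_refl = |Γ|²·P_inc = 86.2 mW, P_del = (1 − |Γ|²)·P_inc = 258 mW

P_reflected ≈ 86.2 mW; P_delivered ≈ 258 mW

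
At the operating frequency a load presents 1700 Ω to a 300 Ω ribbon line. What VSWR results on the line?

VSWR ≈ 5.67

Γ = (1700 − 300)/(1700 + 300) = 0.7
VSWR = (1 + 0.7)/(1 − 0.7)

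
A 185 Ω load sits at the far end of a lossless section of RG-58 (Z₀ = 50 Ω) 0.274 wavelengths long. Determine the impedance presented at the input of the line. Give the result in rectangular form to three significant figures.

Z_in ≈ 13.8 + j7.03 Ω

βl = 2π × 0.274 = 98.6°
tan(βl) = tan(98.6°) = -6.58
Z_in = Z_0·(Z_L + jZ_0·tanβl)/(Z_0 + jZ_L·tanβl)
     = 50·(185 − j329)/(50 − j1220)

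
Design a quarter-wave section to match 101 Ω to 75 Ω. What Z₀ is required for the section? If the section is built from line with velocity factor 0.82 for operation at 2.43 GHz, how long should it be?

Z_qwt = √(Z_0·R_L) = √(75 × 101) = √7575
λ = 0.82·c/f = 0.101 m, so l = λ/4 = 0.0253 m

Z_qwt ≈ 87 Ω; length ≈ 2.53 cm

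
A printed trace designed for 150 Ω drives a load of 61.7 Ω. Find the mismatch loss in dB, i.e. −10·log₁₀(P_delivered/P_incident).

mismatch loss ≈ 0.83 dB

Γ = (61.7 − 150)/(61.7 + 150) = -0.417
|Γ|² = 0.174, so P_del/P_inc = 1 − |Γ|² = 0.826
ML = −10·log₁₀(1 − |Γ|²)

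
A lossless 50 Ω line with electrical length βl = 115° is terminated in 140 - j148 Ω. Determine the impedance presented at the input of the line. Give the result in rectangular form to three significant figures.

tan(βl) = tan(115°) = -2.14
Z_in = Z_0·(Z_L + jZ_0·tanβl)/(Z_0 + jZ_L·tanβl)
     = 50·(140 − j255)/(-267 − j300)

Z_in ≈ 12.1 + j34.1 Ω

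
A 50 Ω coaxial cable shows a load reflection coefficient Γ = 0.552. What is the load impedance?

Z_L = Z_0·(1 + Γ)/(1 − Γ) = 50·(1.55)/(0.448)

Z_L ≈ 173 Ω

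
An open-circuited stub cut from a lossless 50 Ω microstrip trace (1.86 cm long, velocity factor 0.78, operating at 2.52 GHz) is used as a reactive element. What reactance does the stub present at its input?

λ = v/f = 0.78·c / 2.52 GHz = 0.0929 m
βl = 2π·l/λ = 2π × 0.2 = 72.1°
tan(βl) = 3.1
For an open-circuited stub, Z_in = −jZ_0·cot(βl) = −jZ_0/tan(βl)

X_in ≈ -16.1 Ω (capacitive)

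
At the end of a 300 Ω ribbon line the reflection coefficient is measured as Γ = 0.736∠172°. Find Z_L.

Z_L ≈ 45.8 + j20.5 Ω

Z_L = Z_0·(1 + Γ)/(1 − Γ) = 300·(0.271 + j0.102)/(1.73 − j0.102)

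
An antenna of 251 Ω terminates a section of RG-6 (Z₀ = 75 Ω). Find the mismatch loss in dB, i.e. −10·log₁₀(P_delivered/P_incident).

Γ = (251 − 75)/(251 + 75) = 0.54
|Γ|² = 0.291, so P_del/P_inc = 1 − |Γ|² = 0.709
ML = −10·log₁₀(1 − |Γ|²)

mismatch loss ≈ 1.5 dB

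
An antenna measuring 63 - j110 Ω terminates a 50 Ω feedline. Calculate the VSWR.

VSWR ≈ 5.72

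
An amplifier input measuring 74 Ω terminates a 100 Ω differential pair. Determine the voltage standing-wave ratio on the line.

VSWR ≈ 1.35

Γ = (74 − 100)/(74 + 100) = -0.149
VSWR = (1 + 0.149)/(1 − 0.149)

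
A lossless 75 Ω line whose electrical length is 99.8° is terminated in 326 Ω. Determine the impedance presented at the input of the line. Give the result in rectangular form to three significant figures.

Z_in ≈ 17.7 + j12.2 Ω

tan(βl) = tan(99.8°) = -5.79
Z_in = Z_0·(Z_L + jZ_0·tanβl)/(Z_0 + jZ_L·tanβl)
     = 75·(326 − j434)/(75 − j1890)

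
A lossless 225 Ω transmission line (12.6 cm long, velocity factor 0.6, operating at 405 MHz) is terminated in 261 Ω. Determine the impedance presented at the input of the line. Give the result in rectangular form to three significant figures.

Z_in ≈ 196 + j11.9 Ω

λ = v/f = 0.6·c / 405 MHz = 0.444 m
βl = 2π·l/λ = 2π × 0.284 = 102°
tan(βl) = tan(102°) = -4.68
Z_in = Z_0·(Z_L + jZ_0·tanβl)/(Z_0 + jZ_L·tanβl)
     = 225·(261 − j1050)/(225 − j1220)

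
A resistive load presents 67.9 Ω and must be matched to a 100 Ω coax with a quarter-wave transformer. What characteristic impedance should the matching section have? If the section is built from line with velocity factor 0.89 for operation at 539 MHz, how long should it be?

Z_qwt ≈ 82.4 Ω; length ≈ 12.4 cm

Z_qwt = √(Z_0·R_L) = √(100 × 67.9) = √6790
λ = 0.89·c/f = 0.495 m, so l = λ/4 = 0.124 m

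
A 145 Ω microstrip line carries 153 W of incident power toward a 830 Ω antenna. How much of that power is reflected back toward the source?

Γ = (830 − 145)/(830 + 145) = 0.703
|Γ|² = 0.494
P_refl = |Γ|²·P_inc = 75.5 W, P_del = (1 − |Γ|²)·P_inc = 77.5 W

P_reflected ≈ 75.5 W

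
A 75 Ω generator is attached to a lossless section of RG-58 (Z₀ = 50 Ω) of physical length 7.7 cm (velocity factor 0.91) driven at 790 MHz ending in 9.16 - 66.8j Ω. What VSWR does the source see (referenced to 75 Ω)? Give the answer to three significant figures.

λ = v/f = 0.91·c / 790 MHz = 0.346 m
βl = 2π·l/λ = 2π × 0.223 = 80.2°
tan(βl) = 5.8
Z_in = Z_0·(Z_L + jZ_0·tanβl)/(Z_0 + jZ_L·tanβl) = 4.09 + j25 Ω
Γ_s = (Z_in − Z_s)/(Z_in + Z_s) = (-70.9 + j25)/(79.1 + j25), |Γ_s| = 0.907
VSWR = (1 + |Γ_s|)/(1 − |Γ_s|)

VSWR ≈ 20.4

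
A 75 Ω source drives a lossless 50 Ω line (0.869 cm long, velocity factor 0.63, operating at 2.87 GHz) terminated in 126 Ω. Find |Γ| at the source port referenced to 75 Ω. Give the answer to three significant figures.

|Γ| ≈ 0.486

λ = v/f = 0.63·c / 2.87 GHz = 0.0659 m
βl = 2π·l/λ = 2π × 0.132 = 47.5°
tan(βl) = 1.09
Z_in = Z_0·(Z_L + jZ_0·tanβl)/(Z_0 + jZ_L·tanβl) = 32.2 − j34.1 Ω
Γ_s = (Z_in − Z_s)/(Z_in + Z_s) = (-42.8 − j34.1)/(107 − j34.1), |Γ_s| = 0.486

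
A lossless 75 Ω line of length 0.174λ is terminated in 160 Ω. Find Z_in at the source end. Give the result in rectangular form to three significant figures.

Z_in ≈ 42.1 − j28.6 Ω

βl = 2π × 0.174 = 62.6°
tan(βl) = tan(62.6°) = 1.93
Z_in = Z_0·(Z_L + jZ_0·tanβl)/(Z_0 + jZ_L·tanβl)
     = 75·(160 + j145)/(75 + j309)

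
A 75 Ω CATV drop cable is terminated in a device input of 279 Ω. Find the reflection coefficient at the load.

Γ = 0.576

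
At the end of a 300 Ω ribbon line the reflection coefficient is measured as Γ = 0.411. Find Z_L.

Z_L = Z_0·(1 + Γ)/(1 − Γ) = 300·(1.41)/(0.589)

Z_L ≈ 719 Ω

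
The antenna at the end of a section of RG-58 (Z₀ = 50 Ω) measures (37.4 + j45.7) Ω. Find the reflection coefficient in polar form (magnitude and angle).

Γ ≈ 0.481 ∠ 77.8°

Γ = (Z_L − Z_0)/(Z_L + Z_0) = (-12.6 + j45.7)/(87.4 + j45.7)
|Γ| = 47.4/98.6 = 0.481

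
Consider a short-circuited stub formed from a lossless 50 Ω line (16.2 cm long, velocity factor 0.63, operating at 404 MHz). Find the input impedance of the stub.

Z_in ≈ −j72.3 Ω

λ = v/f = 0.63·c / 404 MHz = 0.468 m
βl = 2π·l/λ = 2π × 0.346 = 125°
tan(βl) = -1.45
For a short-circuited stub, Z_in = jZ_0·tan(βl)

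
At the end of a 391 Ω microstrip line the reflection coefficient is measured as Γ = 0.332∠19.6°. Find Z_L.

Z_L = Z_0·(1 + Γ)/(1 − Γ) = 391·(1.31 + j0.111)/(0.687 − j0.111)

Z_L ≈ 718 + j180 Ω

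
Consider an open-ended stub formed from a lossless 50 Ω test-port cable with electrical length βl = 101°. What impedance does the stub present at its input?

tan(βl) = -5.14
For an open-ended stub, Z_in = −jZ_0·cot(βl) = −jZ_0/tan(βl)

Z_in ≈ +j9.72 Ω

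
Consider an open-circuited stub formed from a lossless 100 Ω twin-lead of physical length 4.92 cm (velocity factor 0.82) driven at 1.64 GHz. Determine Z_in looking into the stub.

Z_in ≈ +j53.4 Ω

λ = v/f = 0.82·c / 1.64 GHz = 0.15 m
βl = 2π·l/λ = 2π × 0.328 = 118°
tan(βl) = -1.87
For an open-circuited stub, Z_in = −jZ_0·cot(βl) = −jZ_0/tan(βl)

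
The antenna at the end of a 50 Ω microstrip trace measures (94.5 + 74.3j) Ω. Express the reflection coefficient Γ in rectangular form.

Γ = (Z_L − Z_0)/(Z_L + Z_0) = (44.5 + j74.3)/(144.5 + j74.3)

Γ ≈ 0.453 + j0.281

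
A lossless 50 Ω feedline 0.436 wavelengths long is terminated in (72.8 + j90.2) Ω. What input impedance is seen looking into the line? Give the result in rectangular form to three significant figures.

βl = 2π × 0.436 = 157°
tan(βl) = tan(157°) = -0.425
Z_in = Z_0·(Z_L + jZ_0·tanβl)/(Z_0 + jZ_L·tanβl)
     = 50·(72.8 + j68.9)/(88.4 − j31)

Z_in ≈ 24.5 + j47.6 Ω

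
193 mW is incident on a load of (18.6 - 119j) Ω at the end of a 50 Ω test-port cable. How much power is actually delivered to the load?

P_delivered ≈ 38.1 mW

|Γ| = |(-31.4 − j119)/(68.6 − j119)| = 0.896
|Γ|² = 0.803
P_refl = |Γ|²·P_inc = 155 mW, P_del = (1 − |Γ|²)·P_inc = 38.1 mW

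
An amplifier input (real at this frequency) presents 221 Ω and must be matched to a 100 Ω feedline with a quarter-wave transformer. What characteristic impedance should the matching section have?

Z_qwt ≈ 149 Ω

Z_qwt = √(Z_0·R_L) = √(100 × 221) = √22100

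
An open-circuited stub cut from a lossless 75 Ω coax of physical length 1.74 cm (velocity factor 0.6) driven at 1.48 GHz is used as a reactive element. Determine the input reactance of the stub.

X_in ≈ -59.6 Ω (capacitive)

λ = v/f = 0.6·c / 1.48 GHz = 0.122 m
βl = 2π·l/λ = 2π × 0.143 = 51.5°
tan(βl) = 1.26
For an open-circuited stub, Z_in = −jZ_0·cot(βl) = −jZ_0/tan(βl)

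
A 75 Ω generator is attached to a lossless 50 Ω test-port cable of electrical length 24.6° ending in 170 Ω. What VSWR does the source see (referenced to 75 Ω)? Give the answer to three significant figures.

tan(βl) = 0.458
Z_in = Z_0·(Z_L + jZ_0·tanβl)/(Z_0 + jZ_L·tanβl) = 60.1 − j70.6 Ω
Γ_s = (Z_in − Z_s)/(Z_in + Z_s) = (-14.9 − j70.6)/(135 − j70.6), |Γ_s| = 0.474
VSWR = (1 + |Γ_s|)/(1 − |Γ_s|)

VSWR ≈ 2.8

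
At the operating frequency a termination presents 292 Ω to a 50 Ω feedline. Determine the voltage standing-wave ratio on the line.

VSWR ≈ 5.84

Γ = (292 − 50)/(292 + 50) = 0.708
VSWR = (1 + 0.708)/(1 − 0.708)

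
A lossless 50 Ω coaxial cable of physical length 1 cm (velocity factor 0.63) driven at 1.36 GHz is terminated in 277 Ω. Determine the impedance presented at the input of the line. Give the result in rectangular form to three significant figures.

λ = v/f = 0.63·c / 1.36 GHz = 0.139 m
βl = 2π·l/λ = 2π × 0.072 = 25.9°
tan(βl) = tan(25.9°) = 0.486
Z_in = Z_0·(Z_L + jZ_0·tanβl)/(Z_0 + jZ_L·tanβl)
     = 50·(277 + j24.3)/(50 + j135)

Z_in ≈ 41.5 − j87.5 Ω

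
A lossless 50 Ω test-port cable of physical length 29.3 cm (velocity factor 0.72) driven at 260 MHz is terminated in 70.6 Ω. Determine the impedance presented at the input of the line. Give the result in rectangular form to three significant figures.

λ = v/f = 0.72·c / 260 MHz = 0.831 m
βl = 2π·l/λ = 2π × 0.353 = 127°
tan(βl) = tan(127°) = -1.33
Z_in = Z_0·(Z_L + jZ_0·tanβl)/(Z_0 + jZ_L·tanβl)
     = 50·(70.6 − j66.4)/(50 − j93.8)

Z_in ≈ 43.2 + j14.6 Ω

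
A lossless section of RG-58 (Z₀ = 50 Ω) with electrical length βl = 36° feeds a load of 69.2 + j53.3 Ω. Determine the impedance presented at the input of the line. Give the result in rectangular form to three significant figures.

tan(βl) = tan(36°) = 0.727
Z_in = Z_0·(Z_L + jZ_0·tanβl)/(Z_0 + jZ_L·tanβl)
     = 50·(69.2 + j89.6)/(11.3 + j50.3)

Z_in ≈ 99.6 − j46.5 Ω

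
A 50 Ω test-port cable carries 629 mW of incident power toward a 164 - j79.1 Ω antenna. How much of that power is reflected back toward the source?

|Γ| = |(114 − j79.1)/(214 − j79.1)| = 0.608
|Γ|² = 0.37
P_refl = |Γ|²·P_inc = 233 mW, P_del = (1 − |Γ|²)·P_inc = 396 mW

P_reflected ≈ 233 mW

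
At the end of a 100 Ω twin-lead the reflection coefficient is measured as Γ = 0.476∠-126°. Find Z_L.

Z_L ≈ 43.3 − j43.1 Ω

Z_L = Z_0·(1 + Γ)/(1 − Γ) = 100·(0.72 − j0.385)/(1.28 + j0.385)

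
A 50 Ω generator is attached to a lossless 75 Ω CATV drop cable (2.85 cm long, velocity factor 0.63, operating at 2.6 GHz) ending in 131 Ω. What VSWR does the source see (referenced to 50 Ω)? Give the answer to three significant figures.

λ = v/f = 0.63·c / 2.6 GHz = 0.0727 m
βl = 2π·l/λ = 2π × 0.392 = 141°
tan(βl) = -0.806
Z_in = Z_0·(Z_L + jZ_0·tanβl)/(Z_0 + jZ_L·tanβl) = 72.5 + j41.6 Ω
Γ_s = (Z_in − Z_s)/(Z_in + Z_s) = (22.5 + j41.6)/(122 + j41.6), |Γ_s| = 0.365
VSWR = (1 + |Γ_s|)/(1 − |Γ_s|)

VSWR ≈ 2.15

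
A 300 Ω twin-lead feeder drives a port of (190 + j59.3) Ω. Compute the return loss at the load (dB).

Γ = (-110 + j59.3)/(490 + j59.3), |Γ| = 0.253
RL = −20·log₁₀|Γ| = −20·log₁₀(0.253)

RL ≈ 11.9 dB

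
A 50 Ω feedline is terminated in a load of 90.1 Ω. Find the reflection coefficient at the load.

Γ = (Z_L − Z_0)/(Z_L + Z_0) = (90.1 − 50)/(90.1 + 50) = 40.1/140.1

Γ = 0.286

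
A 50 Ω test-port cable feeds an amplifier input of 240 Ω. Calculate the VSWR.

Γ = (240 − 50)/(240 + 50) = 0.655
VSWR = (1 + 0.655)/(1 − 0.655)

VSWR ≈ 4.8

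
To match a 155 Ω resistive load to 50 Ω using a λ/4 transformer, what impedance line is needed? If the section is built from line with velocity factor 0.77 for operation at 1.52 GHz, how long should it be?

Z_qwt = √(Z_0·R_L) = √(50 × 155) = √7750
λ = 0.77·c/f = 0.152 m, so l = λ/4 = 0.038 m

Z_qwt ≈ 88 Ω; length ≈ 3.8 cm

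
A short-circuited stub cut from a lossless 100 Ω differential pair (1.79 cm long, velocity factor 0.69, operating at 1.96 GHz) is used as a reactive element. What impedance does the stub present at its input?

Z_in ≈ +j181 Ω

λ = v/f = 0.69·c / 1.96 GHz = 0.106 m
βl = 2π·l/λ = 2π × 0.169 = 61°
tan(βl) = 1.81
For a short-circuited stub, Z_in = jZ_0·tan(βl)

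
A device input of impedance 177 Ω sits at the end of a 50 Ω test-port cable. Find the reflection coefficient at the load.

Γ = 0.559

Γ = (Z_L − Z_0)/(Z_L + Z_0) = (177 − 50)/(177 + 50) = 127/227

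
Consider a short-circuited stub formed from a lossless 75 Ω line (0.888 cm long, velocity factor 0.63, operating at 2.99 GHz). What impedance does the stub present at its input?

λ = v/f = 0.63·c / 2.99 GHz = 0.0632 m
βl = 2π·l/λ = 2π × 0.14 = 50.6°
tan(βl) = 1.22
For a short-circuited stub, Z_in = jZ_0·tan(βl)

Z_in ≈ +j91.2 Ω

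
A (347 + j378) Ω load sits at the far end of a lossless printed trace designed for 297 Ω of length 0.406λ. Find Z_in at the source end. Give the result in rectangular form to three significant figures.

βl = 2π × 0.406 = 146°
tan(βl) = tan(146°) = -0.67
Z_in = Z_0·(Z_L + jZ_0·tanβl)/(Z_0 + jZ_L·tanβl)
     = 297·(347 + j179)/(550 − j233)

Z_in ≈ 124 + j149 Ω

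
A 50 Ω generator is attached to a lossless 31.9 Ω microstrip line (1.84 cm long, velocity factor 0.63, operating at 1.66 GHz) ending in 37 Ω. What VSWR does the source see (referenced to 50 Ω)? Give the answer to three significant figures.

λ = v/f = 0.63·c / 1.66 GHz = 0.114 m
βl = 2π·l/λ = 2π × 0.162 = 58.2°
tan(βl) = 1.61
Z_in = Z_0·(Z_L + jZ_0·tanβl)/(Z_0 + jZ_L·tanβl) = 29.6 − j3.95 Ω
Γ_s = (Z_in − Z_s)/(Z_in + Z_s) = (-20.4 − j3.95)/(79.6 − j3.95), |Γ_s| = 0.26
VSWR = (1 + |Γ_s|)/(1 − |Γ_s|)

VSWR ≈ 1.7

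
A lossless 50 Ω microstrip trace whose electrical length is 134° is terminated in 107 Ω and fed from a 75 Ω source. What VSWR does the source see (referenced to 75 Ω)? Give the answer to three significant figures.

tan(βl) = -1.04
Z_in = Z_0·(Z_L + jZ_0·tanβl)/(Z_0 + jZ_L·tanβl) = 37.5 + j31.4 Ω
Γ_s = (Z_in − Z_s)/(Z_in + Z_s) = (-37.5 + j31.4)/(113 + j31.4), |Γ_s| = 0.418
VSWR = (1 + |Γ_s|)/(1 − |Γ_s|)

VSWR ≈ 2.44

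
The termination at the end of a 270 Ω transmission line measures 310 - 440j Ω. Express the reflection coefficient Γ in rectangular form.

Γ = (Z_L − Z_0)/(Z_L + Z_0) = (40 − j440)/(580 − j440)

Γ ≈ 0.409 − j0.448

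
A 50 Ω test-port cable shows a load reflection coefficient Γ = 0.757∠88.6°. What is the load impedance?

Z_L ≈ 13.9 + j49.3 Ω

Z_L = Z_0·(1 + Γ)/(1 − Γ) = 50·(1.02 + j0.757)/(0.982 − j0.757)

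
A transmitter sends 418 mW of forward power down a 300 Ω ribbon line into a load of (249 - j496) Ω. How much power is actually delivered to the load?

|Γ| = |(-51 − j496)/(549 − j496)| = 0.674
|Γ|² = 0.454
P_refl = |Γ|²·P_inc = 190 mW, P_del = (1 − |Γ|²)·P_inc = 228 mW

P_delivered ≈ 228 mW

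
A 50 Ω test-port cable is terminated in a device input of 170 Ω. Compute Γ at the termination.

Γ = (Z_L − Z_0)/(Z_L + Z_0) = (170 − 50)/(170 + 50) = 120/220

Γ = 0.545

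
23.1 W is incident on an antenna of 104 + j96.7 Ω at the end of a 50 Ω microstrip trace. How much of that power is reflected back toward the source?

|Γ| = |(54 + j96.7)/(154 + j96.7)| = 0.609
|Γ|² = 0.371
P_refl = |Γ|²·P_inc = 8.57 W, P_del = (1 − |Γ|²)·P_inc = 14.5 W

P_reflected ≈ 8.57 W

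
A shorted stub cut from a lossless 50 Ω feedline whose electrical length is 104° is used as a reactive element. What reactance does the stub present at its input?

X_in ≈ -201 Ω (capacitive)

tan(βl) = -4.01
For a shorted stub, Z_in = jZ_0·tan(βl)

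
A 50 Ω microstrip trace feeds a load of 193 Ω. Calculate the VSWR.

Γ = (193 − 50)/(193 + 50) = 0.588
VSWR = (1 + 0.588)/(1 − 0.588)

VSWR ≈ 3.86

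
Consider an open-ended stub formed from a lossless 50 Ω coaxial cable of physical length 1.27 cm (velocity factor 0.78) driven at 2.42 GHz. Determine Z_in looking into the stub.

Z_in ≈ −j46.2 Ω

λ = v/f = 0.78·c / 2.42 GHz = 0.0967 m
βl = 2π·l/λ = 2π × 0.131 = 47.3°
tan(βl) = 1.08
For an open-ended stub, Z_in = −jZ_0·cot(βl) = −jZ_0/tan(βl)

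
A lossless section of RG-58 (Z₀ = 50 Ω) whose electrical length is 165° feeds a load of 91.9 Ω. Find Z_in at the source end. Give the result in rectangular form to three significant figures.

Z_in ≈ 79.3 + j25.6 Ω

tan(βl) = tan(165°) = -0.268
Z_in = Z_0·(Z_L + jZ_0·tanβl)/(Z_0 + jZ_L·tanβl)
     = 50·(91.9 − j13.4)/(50 − j24.6)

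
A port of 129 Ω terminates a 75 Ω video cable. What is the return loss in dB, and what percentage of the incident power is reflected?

RL ≈ 11.5 dB; 7.01% of incident power reflected

Γ = (129 − 75)/(129 + 75) = 0.265
RL = −20·log₁₀(0.265) = 11.5 dB
P_refl/P_inc = |Γ|² = 0.0701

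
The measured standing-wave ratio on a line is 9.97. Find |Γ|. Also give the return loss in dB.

|Γ| ≈ 0.818; return loss ≈ 1.75 dB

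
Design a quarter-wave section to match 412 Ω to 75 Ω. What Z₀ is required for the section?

Z_qwt ≈ 176 Ω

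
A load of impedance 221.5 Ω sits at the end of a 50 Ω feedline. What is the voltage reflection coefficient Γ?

Γ = 0.632

Γ = (Z_L − Z_0)/(Z_L + Z_0) = (221.5 − 50)/(221.5 + 50) = 171.5/271.5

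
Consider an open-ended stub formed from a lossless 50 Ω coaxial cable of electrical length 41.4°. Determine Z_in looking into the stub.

Z_in ≈ −j56.7 Ω

tan(βl) = 0.882
For an open-ended stub, Z_in = −jZ_0·cot(βl) = −jZ_0/tan(βl)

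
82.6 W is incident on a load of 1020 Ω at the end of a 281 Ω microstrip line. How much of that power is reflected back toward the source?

Γ = (1020 − 281)/(1020 + 281) = 0.568
|Γ|² = 0.323
P_refl = |Γ|²·P_inc = 26.7 W, P_del = (1 − |Γ|²)·P_inc = 55.9 W

P_reflected ≈ 26.7 W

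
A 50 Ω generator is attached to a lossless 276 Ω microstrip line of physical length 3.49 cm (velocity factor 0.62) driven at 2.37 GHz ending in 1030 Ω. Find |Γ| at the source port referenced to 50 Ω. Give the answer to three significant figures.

λ = v/f = 0.62·c / 2.37 GHz = 0.0785 m
βl = 2π·l/λ = 2π × 0.445 = 160°
tan(βl) = -0.362
Z_in = Z_0·(Z_L + jZ_0·tanβl)/(Z_0 + jZ_L·tanβl) = 412 + j457 Ω
Γ_s = (Z_in − Z_s)/(Z_in + Z_s) = (362 + j457)/(462 + j457), |Γ_s| = 0.897

|Γ| ≈ 0.897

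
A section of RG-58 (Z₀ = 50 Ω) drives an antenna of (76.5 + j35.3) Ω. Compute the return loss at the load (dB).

RL ≈ 9.47 dB

Γ = (26.5 + j35.3)/(126.5 + j35.3), |Γ| = 0.336
RL = −20·log₁₀|Γ| = −20·log₁₀(0.336)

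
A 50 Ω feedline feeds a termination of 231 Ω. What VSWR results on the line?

VSWR ≈ 4.62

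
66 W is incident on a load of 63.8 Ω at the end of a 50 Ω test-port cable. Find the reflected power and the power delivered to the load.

Γ = (63.8 − 50)/(63.8 + 50) = 0.121
|Γ|² = 0.0147
P_refl = |Γ|²·P_inc = 0.971 W, P_del = (1 − |Γ|²)·P_inc = 65 W

P_reflected ≈ 0.971 W; P_delivered ≈ 65 W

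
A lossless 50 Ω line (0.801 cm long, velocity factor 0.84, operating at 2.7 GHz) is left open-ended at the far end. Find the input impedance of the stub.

λ = v/f = 0.84·c / 2.7 GHz = 0.0933 m
βl = 2π·l/λ = 2π × 0.0858 = 30.9°
tan(βl) = 0.598
For an open-ended stub, Z_in = −jZ_0·cot(βl) = −jZ_0/tan(βl)

Z_in ≈ −j83.6 Ω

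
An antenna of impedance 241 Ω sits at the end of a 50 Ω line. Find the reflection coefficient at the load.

Γ = 0.656

Γ = (Z_L − Z_0)/(Z_L + Z_0) = (241 − 50)/(241 + 50) = 191/291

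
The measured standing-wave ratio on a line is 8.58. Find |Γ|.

|Γ| = (S − 1)/(S + 1) = (8.58 − 1)/(8.58 + 1) = 7.58/9.58

|Γ| ≈ 0.791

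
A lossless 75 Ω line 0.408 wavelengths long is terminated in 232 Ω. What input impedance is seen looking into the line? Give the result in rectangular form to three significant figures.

Z_in ≈ 65.2 + j82.7 Ω

βl = 2π × 0.408 = 147°
tan(βl) = tan(147°) = -0.652
Z_in = Z_0·(Z_L + jZ_0·tanβl)/(Z_0 + jZ_L·tanβl)
     = 75·(232 − j48.9)/(75 − j151)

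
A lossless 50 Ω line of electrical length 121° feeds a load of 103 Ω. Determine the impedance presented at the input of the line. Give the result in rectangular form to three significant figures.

tan(βl) = tan(121°) = -1.66
Z_in = Z_0·(Z_L + jZ_0·tanβl)/(Z_0 + jZ_L·tanβl)
     = 50·(103 − j83.2)/(50 − j171)

Z_in ≈ 30.4 + j21.2 Ω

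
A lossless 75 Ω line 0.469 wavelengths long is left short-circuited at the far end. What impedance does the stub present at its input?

Z_in ≈ −j14.8 Ω

βl = 2π × 0.469 = 169°
tan(βl) = -0.197
For a short-circuited stub, Z_in = jZ_0·tan(βl)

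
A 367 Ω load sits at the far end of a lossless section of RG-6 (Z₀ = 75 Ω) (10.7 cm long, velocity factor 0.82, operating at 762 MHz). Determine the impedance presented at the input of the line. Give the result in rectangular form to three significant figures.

Z_in ≈ 19.9 + j39.8 Ω

λ = v/f = 0.82·c / 762 MHz = 0.323 m
βl = 2π·l/λ = 2π × 0.331 = 119°
tan(βl) = tan(119°) = -1.78
Z_in = Z_0·(Z_L + jZ_0·tanβl)/(Z_0 + jZ_L·tanβl)
     = 75·(367 − j134)/(75 − j654)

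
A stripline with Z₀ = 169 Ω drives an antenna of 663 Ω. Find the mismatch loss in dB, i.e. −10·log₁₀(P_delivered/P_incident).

mismatch loss ≈ 1.89 dB

Γ = (663 − 169)/(663 + 169) = 0.594
|Γ|² = 0.353, so P_del/P_inc = 1 − |Γ|² = 0.647
ML = −10·log₁₀(1 − |Γ|²)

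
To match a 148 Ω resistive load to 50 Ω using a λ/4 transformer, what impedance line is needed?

Z_qwt ≈ 86 Ω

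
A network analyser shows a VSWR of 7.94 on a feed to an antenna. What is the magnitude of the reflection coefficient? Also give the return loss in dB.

|Γ| ≈ 0.776; return loss ≈ 2.2 dB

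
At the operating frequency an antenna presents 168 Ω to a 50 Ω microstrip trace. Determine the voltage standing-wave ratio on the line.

VSWR ≈ 3.36

For a purely resistive load, VSWR = R_L/Z_0 or Z_0/R_L (whichever > 1) = 168/50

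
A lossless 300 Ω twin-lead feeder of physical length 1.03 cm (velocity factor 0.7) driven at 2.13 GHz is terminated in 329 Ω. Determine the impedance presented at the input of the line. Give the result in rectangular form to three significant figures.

λ = v/f = 0.7·c / 2.13 GHz = 0.0986 m
βl = 2π·l/λ = 2π × 0.104 = 37.6°
tan(βl) = tan(37.6°) = 0.77
Z_in = Z_0·(Z_L + jZ_0·tanβl)/(Z_0 + jZ_L·tanβl)
     = 300·(329 + j231)/(300 + j253)

Z_in ≈ 306 − j27.3 Ω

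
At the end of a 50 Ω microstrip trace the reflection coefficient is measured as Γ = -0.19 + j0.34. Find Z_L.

Z_L = Z_0·(1 + Γ)/(1 − Γ) = 50·(0.81 + j0.34)/(1.19 − j0.34)

Z_L ≈ 27.7 + j22.2 Ω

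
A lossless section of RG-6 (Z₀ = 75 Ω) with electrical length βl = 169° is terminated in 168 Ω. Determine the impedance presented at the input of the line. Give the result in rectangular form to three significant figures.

Z_in ≈ 147 + j49.2 Ω

tan(βl) = tan(169°) = -0.194
Z_in = Z_0·(Z_L + jZ_0·tanβl)/(Z_0 + jZ_L·tanβl)
     = 75·(168 − j14.6)/(75 − j32.7)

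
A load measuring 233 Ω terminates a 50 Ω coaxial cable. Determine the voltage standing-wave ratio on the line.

For a purely resistive load, VSWR = R_L/Z_0 or Z_0/R_L (whichever > 1) = 233/50

VSWR ≈ 4.66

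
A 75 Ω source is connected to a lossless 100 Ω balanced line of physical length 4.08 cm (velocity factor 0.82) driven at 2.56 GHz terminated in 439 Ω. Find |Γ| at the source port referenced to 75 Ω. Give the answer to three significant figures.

λ = v/f = 0.82·c / 2.56 GHz = 0.0961 m
βl = 2π·l/λ = 2π × 0.425 = 153°
tan(βl) = -0.513
Z_in = Z_0·(Z_L + jZ_0·tanβl)/(Z_0 + jZ_L·tanβl) = 91.4 + j154 Ω
Γ_s = (Z_in − Z_s)/(Z_in + Z_s) = (16.4 + j154)/(166 + j154), |Γ_s| = 0.684

|Γ| ≈ 0.684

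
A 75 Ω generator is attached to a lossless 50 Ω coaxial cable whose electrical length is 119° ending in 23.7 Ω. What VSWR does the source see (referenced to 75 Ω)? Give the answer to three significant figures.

VSWR ≈ 1.92

tan(βl) = -1.8
Z_in = Z_0·(Z_L + jZ_0·tanβl)/(Z_0 + jZ_L·tanβl) = 58.2 − j40.4 Ω
Γ_s = (Z_in − Z_s)/(Z_in + Z_s) = (-16.8 − j40.4)/(133 − j40.4), |Γ_s| = 0.314
VSWR = (1 + |Γ_s|)/(1 − |Γ_s|)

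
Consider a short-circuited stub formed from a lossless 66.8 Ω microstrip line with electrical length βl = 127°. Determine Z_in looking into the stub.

tan(βl) = -1.33
For a short-circuited stub, Z_in = jZ_0·tan(βl)

Z_in ≈ −j88.6 Ω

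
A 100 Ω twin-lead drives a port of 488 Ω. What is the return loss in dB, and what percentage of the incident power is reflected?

Γ = (488 − 100)/(488 + 100) = 0.66
RL = −20·log₁₀(0.66) = 3.61 dB
P_refl/P_inc = |Γ|² = 0.435

RL ≈ 3.61 dB; 43.5% of incident power reflected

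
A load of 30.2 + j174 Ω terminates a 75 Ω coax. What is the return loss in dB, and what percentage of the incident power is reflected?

RL ≈ 1.07 dB; 78.1% of incident power reflected

Γ = (-44.8 + j174)/(105.2 + j174), |Γ| = 0.884
RL = −20·log₁₀(0.884) = 1.07 dB
P_refl/P_inc = |Γ|² = 0.781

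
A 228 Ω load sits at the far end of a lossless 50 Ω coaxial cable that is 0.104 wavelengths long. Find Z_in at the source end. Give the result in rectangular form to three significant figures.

βl = 2π × 0.104 = 37.4°
tan(βl) = tan(37.4°) = 0.766
Z_in = Z_0·(Z_L + jZ_0·tanβl)/(Z_0 + jZ_L·tanβl)
     = 50·(228 + j38.3)/(50 + j175)

Z_in ≈ 27.4 − j57.4 Ω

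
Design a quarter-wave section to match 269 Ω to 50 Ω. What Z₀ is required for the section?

Z_qwt = √(Z_0·R_L) = √(50 × 269) = √13450

Z_qwt ≈ 116 Ω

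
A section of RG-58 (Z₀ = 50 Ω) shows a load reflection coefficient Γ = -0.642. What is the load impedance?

Z_L = Z_0·(1 + Γ)/(1 − Γ) = 50·(0.358)/(1.64)

Z_L ≈ 10.9 Ω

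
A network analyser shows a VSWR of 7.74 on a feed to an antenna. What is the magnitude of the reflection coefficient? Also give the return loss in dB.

|Γ| = (S − 1)/(S + 1) = (7.74 − 1)/(7.74 + 1) = 6.74/8.74
RL = −20·log₁₀|Γ| = −20·log₁₀(0.771)

|Γ| ≈ 0.771; return loss ≈ 2.26 dB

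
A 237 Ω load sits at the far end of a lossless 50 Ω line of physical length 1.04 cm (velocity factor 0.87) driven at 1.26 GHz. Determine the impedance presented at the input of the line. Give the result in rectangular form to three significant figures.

λ = v/f = 0.87·c / 1.26 GHz = 0.207 m
βl = 2π·l/λ = 2π × 0.0502 = 18.1°
tan(βl) = tan(18.1°) = 0.326
Z_in = Z_0·(Z_L + jZ_0·tanβl)/(Z_0 + jZ_L·tanβl)
     = 50·(237 + j16.3)/(50 + j77.3)

Z_in ≈ 77.3 − j103 Ω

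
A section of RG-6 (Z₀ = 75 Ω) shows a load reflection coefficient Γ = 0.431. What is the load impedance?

Z_L = Z_0·(1 + Γ)/(1 − Γ) = 75·(1.43)/(0.569)

Z_L ≈ 189 Ω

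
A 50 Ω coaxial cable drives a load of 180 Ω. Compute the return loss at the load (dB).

RL ≈ 4.96 dB

Γ = (180 − 50)/(180 + 50) = 0.565
RL = −20·log₁₀|Γ| = −20·log₁₀(0.565)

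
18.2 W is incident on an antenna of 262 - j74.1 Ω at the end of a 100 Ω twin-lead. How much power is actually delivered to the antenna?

P_delivered ≈ 14 W

|Γ| = |(162 − j74.1)/(362 − j74.1)| = 0.482
|Γ|² = 0.232
P_refl = |Γ|²·P_inc = 4.23 W, P_del = (1 − |Γ|²)·P_inc = 14 W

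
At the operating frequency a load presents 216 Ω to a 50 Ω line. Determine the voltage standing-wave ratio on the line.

Γ = (216 − 50)/(216 + 50) = 0.624
VSWR = (1 + 0.624)/(1 − 0.624)

VSWR ≈ 4.32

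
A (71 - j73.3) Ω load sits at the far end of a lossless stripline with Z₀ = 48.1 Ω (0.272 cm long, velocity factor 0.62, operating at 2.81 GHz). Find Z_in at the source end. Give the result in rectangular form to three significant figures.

Z_in ≈ 35.8 − j53.2 Ω

λ = v/f = 0.62·c / 2.81 GHz = 0.0662 m
βl = 2π·l/λ = 2π × 0.0411 = 14.8°
tan(βl) = tan(14.8°) = 0.264
Z_in = Z_0·(Z_L + jZ_0·tanβl)/(Z_0 + jZ_L·tanβl)
     = 48.1·(71 − j60.6)/(67.5 + j18.8)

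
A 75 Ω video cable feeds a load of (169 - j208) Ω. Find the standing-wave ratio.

VSWR ≈ 5.94

Γ = (Z_L − Z_0)/(Z_L + Z_0) = (94 − j208)/(244 − j208)
|Γ| = 228/321 = 0.712
VSWR = (1 + |Γ|)/(1 − |Γ|) = 1.71/0.288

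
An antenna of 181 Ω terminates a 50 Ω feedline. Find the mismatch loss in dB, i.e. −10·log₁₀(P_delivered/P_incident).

mismatch loss ≈ 1.69 dB

Γ = (181 − 50)/(181 + 50) = 0.567
|Γ|² = 0.322, so P_del/P_inc = 1 − |Γ|² = 0.678
ML = −10·log₁₀(1 − |Γ|²)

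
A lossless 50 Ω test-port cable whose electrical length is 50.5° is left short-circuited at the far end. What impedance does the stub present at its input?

Z_in ≈ +j60.7 Ω

tan(βl) = 1.21
For a short-circuited stub, Z_in = jZ_0·tan(βl)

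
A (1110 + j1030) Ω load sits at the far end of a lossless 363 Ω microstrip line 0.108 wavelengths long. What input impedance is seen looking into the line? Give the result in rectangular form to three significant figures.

βl = 2π × 0.108 = 38.9°
tan(βl) = tan(38.9°) = 0.806
Z_in = Z_0·(Z_L + jZ_0·tanβl)/(Z_0 + jZ_L·tanβl)
     = 363·(1110 + j1320)/(-468 + j895)

Z_in ≈ 237 − j574 Ω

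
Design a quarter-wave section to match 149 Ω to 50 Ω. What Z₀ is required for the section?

Z_qwt = √(Z_0·R_L) = √(50 × 149) = √7450

Z_qwt ≈ 86.3 Ω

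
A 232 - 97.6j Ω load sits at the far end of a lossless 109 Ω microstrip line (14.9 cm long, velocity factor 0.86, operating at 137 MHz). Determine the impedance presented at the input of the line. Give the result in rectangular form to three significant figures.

λ = v/f = 0.86·c / 137 MHz = 1.88 m
βl = 2π·l/λ = 2π × 0.0791 = 28.5°
tan(βl) = tan(28.5°) = 0.543
Z_in = Z_0·(Z_L + jZ_0·tanβl)/(Z_0 + jZ_L·tanβl)
     = 109·(232 − j38.5)/(162 + j126)

Z_in ≈ 84.8 − j91.8 Ω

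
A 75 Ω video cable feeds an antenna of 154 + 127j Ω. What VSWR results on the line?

VSWR ≈ 3.66

Γ = (Z_L − Z_0)/(Z_L + Z_0) = (79 + j127)/(229 + j127)
|Γ| = 150/262 = 0.571
VSWR = (1 + |Γ|)/(1 − |Γ|) = 1.57/0.429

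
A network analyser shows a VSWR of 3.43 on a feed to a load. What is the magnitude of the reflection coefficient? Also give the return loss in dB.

|Γ| ≈ 0.549; return loss ≈ 5.22 dB

|Γ| = (S − 1)/(S + 1) = (3.43 − 1)/(3.43 + 1) = 2.43/4.43
RL = −20·log₁₀|Γ| = −20·log₁₀(0.549)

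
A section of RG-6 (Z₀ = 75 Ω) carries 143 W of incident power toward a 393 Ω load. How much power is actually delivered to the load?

Γ = (393 − 75)/(393 + 75) = 0.679
|Γ|² = 0.462
P_refl = |Γ|²·P_inc = 66 W, P_del = (1 − |Γ|²)·P_inc = 77 W

P_delivered ≈ 77 W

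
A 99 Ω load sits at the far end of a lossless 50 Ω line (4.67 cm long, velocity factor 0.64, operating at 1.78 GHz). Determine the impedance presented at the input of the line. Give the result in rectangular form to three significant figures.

Z_in ≈ 66.5 + j36.6 Ω

λ = v/f = 0.64·c / 1.78 GHz = 0.108 m
βl = 2π·l/λ = 2π × 0.433 = 156°
tan(βl) = tan(156°) = -0.448
Z_in = Z_0·(Z_L + jZ_0·tanβl)/(Z_0 + jZ_L·tanβl)
     = 50·(99 − j22.4)/(50 − j44.4)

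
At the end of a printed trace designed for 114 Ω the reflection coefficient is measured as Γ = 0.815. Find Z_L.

Z_L = Z_0·(1 + Γ)/(1 − Γ) = 114·(1.81)/(0.185)

Z_L ≈ 1120 Ω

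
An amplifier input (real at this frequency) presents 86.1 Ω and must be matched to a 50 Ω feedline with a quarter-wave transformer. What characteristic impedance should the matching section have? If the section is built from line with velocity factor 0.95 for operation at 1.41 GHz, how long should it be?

Z_qwt = √(Z_0·R_L) = √(50 × 86.1) = √4305
λ = 0.95·c/f = 0.202 m, so l = λ/4 = 0.0505 m

Z_qwt ≈ 65.6 Ω; length ≈ 5.05 cm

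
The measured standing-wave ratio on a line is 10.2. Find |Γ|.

|Γ| = (S − 1)/(S + 1) = (10.2 − 1)/(10.2 + 1) = 9.2/11.2

|Γ| ≈ 0.821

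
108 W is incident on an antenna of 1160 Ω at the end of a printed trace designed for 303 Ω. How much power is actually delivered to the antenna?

Γ = (1160 − 303)/(1160 + 303) = 0.586
|Γ|² = 0.343
P_refl = |Γ|²·P_inc = 37.1 W, P_del = (1 − |Γ|²)·P_inc = 70.9 W

P_delivered ≈ 70.9 W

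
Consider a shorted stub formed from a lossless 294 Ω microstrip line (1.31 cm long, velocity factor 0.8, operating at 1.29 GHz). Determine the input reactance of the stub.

X_in ≈ 139 Ω (inductive)

λ = v/f = 0.8·c / 1.29 GHz = 0.186 m
βl = 2π·l/λ = 2π × 0.0704 = 25.3°
tan(βl) = 0.474
For a shorted stub, Z_in = jZ_0·tan(βl)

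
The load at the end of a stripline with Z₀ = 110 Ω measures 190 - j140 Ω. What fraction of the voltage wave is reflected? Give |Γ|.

|Γ| ≈ 0.487

Γ = (Z_L − Z_0)/(Z_L + Z_0) = (80 − j140)/(300 − j140)
|Γ| = 161/331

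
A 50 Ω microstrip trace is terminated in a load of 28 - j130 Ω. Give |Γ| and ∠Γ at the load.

Γ = (Z_L − Z_0)/(Z_L + Z_0) = (-22 − j130)/(78 − j130)
|Γ| = 132/152 = 0.87

Γ ≈ 0.87 ∠ -40.6°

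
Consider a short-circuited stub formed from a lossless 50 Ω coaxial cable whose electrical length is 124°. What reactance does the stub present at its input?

X_in ≈ -74.1 Ω (capacitive)

tan(βl) = -1.48
For a short-circuited stub, Z_in = jZ_0·tan(βl)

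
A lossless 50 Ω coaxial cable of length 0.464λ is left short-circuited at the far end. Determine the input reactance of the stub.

X_in ≈ -11.5 Ω (capacitive)

βl = 2π × 0.464 = 167°
tan(βl) = -0.23
For a short-circuited stub, Z_in = jZ_0·tan(βl)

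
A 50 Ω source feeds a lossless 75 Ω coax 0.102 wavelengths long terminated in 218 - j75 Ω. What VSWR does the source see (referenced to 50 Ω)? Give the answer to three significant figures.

VSWR ≈ 3.69

βl = 2π × 0.102 = 36.7°
tan(βl) = 0.746
Z_in = Z_0·(Z_L + jZ_0·tanβl)/(Z_0 + jZ_L·tanβl) = 43.8 − j65.3 Ω
Γ_s = (Z_in − Z_s)/(Z_in + Z_s) = (-6.21 − j65.3)/(93.8 − j65.3), |Γ_s| = 0.574
VSWR = (1 + |Γ_s|)/(1 − |Γ_s|)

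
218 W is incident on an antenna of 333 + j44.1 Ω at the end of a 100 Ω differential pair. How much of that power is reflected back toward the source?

|Γ| = |(233 + j44.1)/(433 + j44.1)| = 0.545
|Γ|² = 0.297
P_refl = |Γ|²·P_inc = 64.7 W, P_del = (1 − |Γ|²)·P_inc = 153 W

P_reflected ≈ 64.7 W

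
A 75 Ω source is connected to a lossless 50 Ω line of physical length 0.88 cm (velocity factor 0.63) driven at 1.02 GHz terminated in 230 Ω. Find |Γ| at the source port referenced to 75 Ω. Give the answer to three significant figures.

|Γ| ≈ 0.547

λ = v/f = 0.63·c / 1.02 GHz = 0.185 m
βl = 2π·l/λ = 2π × 0.0475 = 17.1°
tan(βl) = 0.308
Z_in = Z_0·(Z_L + jZ_0·tanβl)/(Z_0 + jZ_L·tanβl) = 83.9 − j103 Ω
Γ_s = (Z_in − Z_s)/(Z_in + Z_s) = (8.87 − j103)/(159 − j103), |Γ_s| = 0.547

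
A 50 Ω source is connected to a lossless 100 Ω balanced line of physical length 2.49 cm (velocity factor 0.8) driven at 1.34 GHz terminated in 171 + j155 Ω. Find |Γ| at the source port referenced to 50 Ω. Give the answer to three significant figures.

|Γ| ≈ 0.69

λ = v/f = 0.8·c / 1.34 GHz = 0.179 m
βl = 2π·l/λ = 2π × 0.139 = 50°
tan(βl) = 1.19
Z_in = Z_0·(Z_L + jZ_0·tanβl)/(Z_0 + jZ_L·tanβl) = 84.8 − j119 Ω
Γ_s = (Z_in − Z_s)/(Z_in + Z_s) = (34.8 − j119)/(135 − j119), |Γ_s| = 0.69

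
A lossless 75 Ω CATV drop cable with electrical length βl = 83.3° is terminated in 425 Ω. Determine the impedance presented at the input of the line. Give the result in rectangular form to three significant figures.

Z_in ≈ 13.4 − j8.53 Ω

tan(βl) = tan(83.3°) = 8.51
Z_in = Z_0·(Z_L + jZ_0·tanβl)/(Z_0 + jZ_L·tanβl)
     = 75·(425 + j638)/(75 + j3620)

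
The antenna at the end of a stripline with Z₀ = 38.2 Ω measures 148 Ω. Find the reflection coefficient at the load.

Γ = (Z_L − Z_0)/(Z_L + Z_0) = (148 − 38.2)/(148 + 38.2) = 109.8/186.2

Γ = 0.59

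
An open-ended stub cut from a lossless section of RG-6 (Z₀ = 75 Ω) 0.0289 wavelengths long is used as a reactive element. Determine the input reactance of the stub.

X_in ≈ -408 Ω (capacitive)

βl = 2π × 0.0289 = 10.4°
tan(βl) = 0.184
For an open-ended stub, Z_in = −jZ_0·cot(βl) = −jZ_0/tan(βl)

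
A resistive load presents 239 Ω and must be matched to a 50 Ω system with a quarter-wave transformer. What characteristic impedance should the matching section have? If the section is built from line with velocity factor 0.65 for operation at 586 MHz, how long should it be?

Z_qwt ≈ 109 Ω; length ≈ 8.32 cm

Z_qwt = √(Z_0·R_L) = √(50 × 239) = √11950
λ = 0.65·c/f = 0.333 m, so l = λ/4 = 0.0832 m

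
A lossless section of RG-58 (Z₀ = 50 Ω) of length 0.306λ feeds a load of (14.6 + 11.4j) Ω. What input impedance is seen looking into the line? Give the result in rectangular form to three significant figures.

Z_in ≈ 37.7 − j58.5 Ω

βl = 2π × 0.306 = 110°
tan(βl) = tan(110°) = -2.72
Z_in = Z_0·(Z_L + jZ_0·tanβl)/(Z_0 + jZ_L·tanβl)
     = 50·(14.6 − j125)/(81.1 − j39.8)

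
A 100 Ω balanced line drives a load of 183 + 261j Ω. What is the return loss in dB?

RL ≈ 2.96 dB

Γ = (83 + j261)/(283 + j261), |Γ| = 0.711
RL = −20·log₁₀|Γ| = −20·log₁₀(0.711)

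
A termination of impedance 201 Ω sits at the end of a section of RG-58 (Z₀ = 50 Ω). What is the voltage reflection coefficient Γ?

Γ = (Z_L − Z_0)/(Z_L + Z_0) = (201 − 50)/(201 + 50) = 151/251

Γ = 0.602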